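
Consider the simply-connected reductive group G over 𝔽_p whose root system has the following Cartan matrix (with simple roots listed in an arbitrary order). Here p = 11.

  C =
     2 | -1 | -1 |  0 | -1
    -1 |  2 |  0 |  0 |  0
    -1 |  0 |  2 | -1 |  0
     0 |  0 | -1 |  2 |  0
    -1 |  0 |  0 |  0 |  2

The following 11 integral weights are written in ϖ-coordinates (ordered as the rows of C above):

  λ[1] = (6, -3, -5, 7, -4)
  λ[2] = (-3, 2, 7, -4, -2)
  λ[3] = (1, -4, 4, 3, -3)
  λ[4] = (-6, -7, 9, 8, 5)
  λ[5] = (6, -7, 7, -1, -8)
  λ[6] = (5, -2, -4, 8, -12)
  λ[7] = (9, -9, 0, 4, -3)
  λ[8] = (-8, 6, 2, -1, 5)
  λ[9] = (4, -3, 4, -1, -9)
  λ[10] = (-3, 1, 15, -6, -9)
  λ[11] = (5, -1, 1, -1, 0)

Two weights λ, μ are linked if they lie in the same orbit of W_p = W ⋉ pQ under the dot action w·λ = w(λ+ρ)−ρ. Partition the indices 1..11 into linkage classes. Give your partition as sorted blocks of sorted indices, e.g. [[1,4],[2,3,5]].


Type D_5, rank 5, |W|=1920; reorder rows/cols to standard.

W_11-reps of the 11 weights in Ā_11 (same 5-coord order as C):

  λ_1+ρ ↦ (2, 0, 0, 4, 1)
  λ_2+ρ ↦ (1, 0, 2, 3, 2)
  λ_3+ρ ↦ (2, 0, 0, 4, 1)
  λ_4+ρ ↦ (2, 3, 0, 0, 3)
  λ_5+ρ ↦ (2, 0, 0, 4, 1)
  λ_6+ρ ↦ (2, 3, 0, 0, 3)
  λ_7+ρ ↦ (2, 3, 0, 0, 3)
  λ_8+ρ ↦ (2, 0, 0, 4, 1)
  λ_9+ρ ↦ (2, 3, 0, 0, 3)
  λ_10+ρ ↦ (2, 3, 0, 0, 3)
  λ_11+ρ ↦ (2, 0, 0, 4, 1)

Grouping the 11 weights by Ā_11-representative: 3 linkage classes.

[[1, 3, 5, 8, 11], [2], [4, 6, 7, 9, 10]]


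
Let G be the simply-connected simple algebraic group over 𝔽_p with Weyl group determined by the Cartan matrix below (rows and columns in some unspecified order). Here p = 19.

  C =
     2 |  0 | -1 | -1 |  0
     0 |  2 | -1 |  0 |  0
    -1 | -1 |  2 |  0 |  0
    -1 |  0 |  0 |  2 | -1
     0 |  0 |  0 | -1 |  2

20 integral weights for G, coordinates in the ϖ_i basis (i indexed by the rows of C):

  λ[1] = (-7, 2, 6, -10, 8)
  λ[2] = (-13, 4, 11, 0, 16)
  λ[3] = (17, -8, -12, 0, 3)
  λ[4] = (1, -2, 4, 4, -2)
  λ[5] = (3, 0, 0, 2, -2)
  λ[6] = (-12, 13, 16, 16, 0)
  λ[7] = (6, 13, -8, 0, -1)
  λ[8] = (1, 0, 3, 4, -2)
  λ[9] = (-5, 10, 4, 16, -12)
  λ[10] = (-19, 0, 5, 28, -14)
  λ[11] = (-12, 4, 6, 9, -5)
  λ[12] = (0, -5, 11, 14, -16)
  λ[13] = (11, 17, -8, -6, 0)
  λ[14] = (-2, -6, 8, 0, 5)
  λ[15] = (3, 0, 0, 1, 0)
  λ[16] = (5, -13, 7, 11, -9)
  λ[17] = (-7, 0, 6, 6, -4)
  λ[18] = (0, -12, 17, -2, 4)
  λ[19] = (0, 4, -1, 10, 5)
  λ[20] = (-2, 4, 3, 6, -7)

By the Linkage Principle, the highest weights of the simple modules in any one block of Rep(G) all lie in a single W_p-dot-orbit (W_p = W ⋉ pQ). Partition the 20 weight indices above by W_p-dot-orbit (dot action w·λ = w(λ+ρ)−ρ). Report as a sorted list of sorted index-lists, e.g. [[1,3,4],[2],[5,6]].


Dynkin diagram of C (from the 8 off-diagonal −1 entries): A_5.

Each λ_j+ρ reduced to Ā_19; 5-tuples below use C's row order:

  1: (1, 5, 3, 0, 6) · 2: (1, 1, 0, 11, 2) · 3: (0, 7, 7, 1, 0) · 4: (2, 1, 4, 4, 1) · 5: (4, 1, 1, 2, 1) · 6: (1, 1, 0, 11, 2) · 7: (0, 7, 7, 1, 0) · 8: (2, 1, 4, 4, 1) · 9: (4, 1, 1, 2, 1) · 10: (4, 1, 1, 2, 1) · 11: (2, 1, 4, 4, 1) · 12: (1, 5, 3, 0, 6) · 13: (0, 7, 7, 1, 0) · 14: (1, 5, 3, 0, 6) · 15: (4, 1, 1, 2, 1) · 16: (2, 1, 4, 4, 1) · 17: (4, 1, 1, 2, 1) · 18: (0, 7, 7, 1, 0) · 19: (1, 1, 0, 11, 2) · 20: (1, 5, 3, 0, 6)

The 20 indices split into 5 linkage classes (same alcove rep ⇔ same W_19-dot-orbit):

[[1, 12, 14, 20], [2, 6, 19], [3, 7, 13, 18], [4, 8, 11, 16], [5, 9, 10, 15, 17]]


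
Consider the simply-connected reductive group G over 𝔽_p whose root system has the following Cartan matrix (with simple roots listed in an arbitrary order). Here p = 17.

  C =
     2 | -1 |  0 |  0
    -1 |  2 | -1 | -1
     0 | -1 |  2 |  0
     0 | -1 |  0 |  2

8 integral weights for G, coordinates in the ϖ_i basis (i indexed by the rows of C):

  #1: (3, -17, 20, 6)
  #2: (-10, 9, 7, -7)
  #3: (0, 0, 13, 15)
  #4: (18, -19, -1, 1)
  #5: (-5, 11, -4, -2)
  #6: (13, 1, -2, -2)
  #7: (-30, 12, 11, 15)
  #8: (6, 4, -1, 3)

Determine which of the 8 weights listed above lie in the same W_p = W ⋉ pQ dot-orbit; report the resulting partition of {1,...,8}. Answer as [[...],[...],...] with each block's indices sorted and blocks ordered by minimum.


Cartan matrix: type D_4 (|W|=192); un-permuting the 4 rows.

Ā_17 reps of the 8 weights (D_4, coords as presented):

    λ_1 → (7, 1, 0, 4)
    λ_2 → (4, 4, 3, 1)
    λ_3 → (14, 0, 1, 1)
    λ_4 → (14, 0, 1, 1)
    λ_5 → (4, 4, 3, 1)
    λ_6 → (14, 0, 1, 1)
    λ_7 → (7, 1, 0, 4)
    λ_8 → (7, 1, 0, 4)

Partition of {1..8} into 3 W_17-dot-orbits:

[[1, 7, 8], [2, 5], [3, 4, 6]]


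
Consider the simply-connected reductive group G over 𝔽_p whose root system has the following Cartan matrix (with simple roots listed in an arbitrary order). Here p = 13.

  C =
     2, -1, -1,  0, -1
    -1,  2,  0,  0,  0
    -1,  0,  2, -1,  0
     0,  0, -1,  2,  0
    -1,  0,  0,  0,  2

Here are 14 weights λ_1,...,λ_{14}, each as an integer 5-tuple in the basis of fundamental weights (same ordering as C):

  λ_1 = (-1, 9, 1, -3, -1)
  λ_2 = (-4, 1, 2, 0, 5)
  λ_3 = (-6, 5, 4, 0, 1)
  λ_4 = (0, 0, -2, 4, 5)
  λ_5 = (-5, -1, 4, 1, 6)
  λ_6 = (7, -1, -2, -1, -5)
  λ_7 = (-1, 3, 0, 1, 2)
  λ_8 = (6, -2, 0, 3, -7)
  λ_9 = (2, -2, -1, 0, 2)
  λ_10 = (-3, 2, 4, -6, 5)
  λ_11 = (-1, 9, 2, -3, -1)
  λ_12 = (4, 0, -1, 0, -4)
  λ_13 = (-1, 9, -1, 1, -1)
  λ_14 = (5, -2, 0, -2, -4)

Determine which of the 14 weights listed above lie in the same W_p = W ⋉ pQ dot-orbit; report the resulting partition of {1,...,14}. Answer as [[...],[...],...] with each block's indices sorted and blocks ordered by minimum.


D_5 Cartan matrix, 5 simple roots permuted; ρ=(1,1,1,1,1).

Ā_13 reps of the 14 weights (D_5, coords as presented):

    [1] (0, 10, 0, 2, 0)
    [2] (2, 1, 0, 1, 3)
    [3] (2, 1, 0, 1, 3)
    [4] (0, 1, 1, 4, 6)
    [5] (0, 4, 1, 2, 3)
    [6] (3, 0, 0, 1, 4)
    [7] (0, 4, 1, 2, 3)
    [8] (0, 1, 1, 4, 6)
    [9] (2, 1, 0, 1, 3)
    [10] (0, 1, 2, 3, 4)
    [11] (0, 10, 0, 2, 0)
    [12] (2, 1, 0, 1, 3)
    [13] (0, 10, 0, 2, 0)
    [14] (2, 1, 0, 1, 3)

Partition of {1..14} into 6 W_13-dot-orbits:

[[1, 11, 13], [2, 3, 9, 12, 14], [4, 8], [5, 7], [6], [10]]


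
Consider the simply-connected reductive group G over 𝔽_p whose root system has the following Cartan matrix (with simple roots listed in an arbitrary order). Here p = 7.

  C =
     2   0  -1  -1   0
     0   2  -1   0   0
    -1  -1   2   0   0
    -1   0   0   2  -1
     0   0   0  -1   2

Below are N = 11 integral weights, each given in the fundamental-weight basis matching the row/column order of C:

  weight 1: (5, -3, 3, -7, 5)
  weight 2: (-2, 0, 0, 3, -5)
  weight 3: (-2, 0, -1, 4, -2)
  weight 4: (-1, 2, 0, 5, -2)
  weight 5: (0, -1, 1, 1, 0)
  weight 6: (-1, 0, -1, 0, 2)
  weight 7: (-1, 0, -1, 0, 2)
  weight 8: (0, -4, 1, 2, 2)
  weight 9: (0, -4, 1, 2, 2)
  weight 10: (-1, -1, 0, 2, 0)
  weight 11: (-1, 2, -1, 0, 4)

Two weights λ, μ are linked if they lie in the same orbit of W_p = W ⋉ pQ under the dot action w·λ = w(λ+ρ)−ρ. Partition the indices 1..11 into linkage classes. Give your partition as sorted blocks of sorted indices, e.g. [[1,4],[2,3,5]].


Dynkin diagram of C (from the 8 off-diagonal −1 entries): A_5.

Ā_7 reps of the 11 weights (A_5, coords as presented):

    1: (0, 0, 1, 3, 2)
    2: (0, 1, 0, 1, 3)
    3: (0, 0, 1, 3, 1)
    4: (0, 0, 1, 3, 2)
    5: (1, 0, 2, 2, 1)
    6: (0, 1, 0, 1, 3)
    7: (0, 1, 0, 1, 3)
    8: (0, 0, 1, 3, 1)
    9: (0, 0, 1, 3, 1)
    10: (0, 0, 1, 3, 1)
    11: (0, 1, 0, 1, 3)

Linkage partition of the 11 weights (4 classes, p=7):

[[1, 4], [2, 6, 7, 11], [3, 8, 9, 10], [5]]


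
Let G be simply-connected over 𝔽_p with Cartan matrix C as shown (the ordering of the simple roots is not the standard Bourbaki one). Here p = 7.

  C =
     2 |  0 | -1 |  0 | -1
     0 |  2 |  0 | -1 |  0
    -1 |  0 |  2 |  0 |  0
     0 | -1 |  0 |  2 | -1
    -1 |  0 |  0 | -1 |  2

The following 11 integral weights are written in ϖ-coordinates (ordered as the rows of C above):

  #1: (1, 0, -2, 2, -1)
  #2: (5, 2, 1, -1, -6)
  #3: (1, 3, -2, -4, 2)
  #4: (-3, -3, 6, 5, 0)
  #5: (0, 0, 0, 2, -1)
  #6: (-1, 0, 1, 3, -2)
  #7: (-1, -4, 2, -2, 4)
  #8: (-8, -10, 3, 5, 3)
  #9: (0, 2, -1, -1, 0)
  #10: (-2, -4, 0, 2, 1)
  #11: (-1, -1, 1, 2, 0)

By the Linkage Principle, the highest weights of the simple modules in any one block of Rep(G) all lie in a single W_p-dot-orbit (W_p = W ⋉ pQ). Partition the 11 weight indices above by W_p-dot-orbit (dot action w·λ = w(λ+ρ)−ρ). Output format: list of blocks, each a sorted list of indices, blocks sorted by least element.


Dynkin diagram of C (from the 8 off-diagonal −1 entries): A_5.

Alcove-folded reps (p=7, 11 weights, presented ϖ-order):

  λ_1 → (1, 1, 1, 3, 0)
  λ_2 → (1, 1, 1, 3, 0)
  λ_3 → (1, 1, 1, 3, 0)
  λ_4 → (1, 3, 0, 0, 1)
  λ_5 → (1, 1, 1, 3, 0)
  λ_6 → (1, 1, 1, 3, 0)
  λ_7 → (0, 0, 2, 3, 1)
  λ_8 → (0, 0, 2, 3, 1)
  λ_9 → (1, 3, 0, 0, 1)
  λ_10 → (1, 3, 0, 0, 1)
  λ_11 → (0, 0, 2, 3, 1)

The 11 indices split into 3 linkage classes (same alcove rep ⇔ same W_7-dot-orbit):

[[1, 2, 3, 5, 6], [4, 9, 10], [7, 8, 11]]


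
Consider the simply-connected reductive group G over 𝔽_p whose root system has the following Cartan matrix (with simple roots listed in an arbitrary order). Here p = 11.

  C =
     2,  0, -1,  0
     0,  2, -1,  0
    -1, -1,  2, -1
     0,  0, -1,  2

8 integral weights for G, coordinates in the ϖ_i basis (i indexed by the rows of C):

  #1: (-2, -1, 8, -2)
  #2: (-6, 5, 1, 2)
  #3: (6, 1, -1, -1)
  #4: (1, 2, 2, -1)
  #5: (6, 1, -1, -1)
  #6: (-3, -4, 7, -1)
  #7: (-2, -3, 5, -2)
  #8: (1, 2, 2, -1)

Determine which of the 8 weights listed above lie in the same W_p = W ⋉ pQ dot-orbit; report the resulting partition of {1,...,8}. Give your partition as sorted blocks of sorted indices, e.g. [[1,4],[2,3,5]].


Root system D_4: the 4×4 matrix C matches after relabeling.

Each λ_j+ρ reduced to Ā_11; 4-tuples below use C's row order:

    1: (1, 0, 2, 1)
    2: (2, 3, 3, 0)
    3: (7, 2, 0, 0)
    4: (2, 3, 3, 0)
    5: (7, 2, 0, 0)
    6: (2, 3, 3, 0)
    7: (1, 2, 2, 1)
    8: (2, 3, 3, 0)

4 distinct reps among the 8 weights ⇒ 4 W_11-linkage classes:

[[1], [2, 4, 6, 8], [3, 5], [7]]


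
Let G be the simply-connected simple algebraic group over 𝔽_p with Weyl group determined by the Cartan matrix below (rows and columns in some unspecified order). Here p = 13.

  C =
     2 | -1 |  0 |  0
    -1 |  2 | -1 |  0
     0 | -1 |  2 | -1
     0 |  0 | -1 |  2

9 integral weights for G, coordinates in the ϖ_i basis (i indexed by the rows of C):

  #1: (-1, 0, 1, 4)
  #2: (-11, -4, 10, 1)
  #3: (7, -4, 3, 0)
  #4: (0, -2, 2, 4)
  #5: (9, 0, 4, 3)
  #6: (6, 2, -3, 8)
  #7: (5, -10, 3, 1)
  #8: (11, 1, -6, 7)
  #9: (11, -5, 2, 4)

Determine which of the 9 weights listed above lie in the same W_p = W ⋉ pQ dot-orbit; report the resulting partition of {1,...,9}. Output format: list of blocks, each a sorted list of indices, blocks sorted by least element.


Cartan matrix: type A_4 (|W|=120); un-permuting the 4 rows.

Alcove-folded reps (p=13, 9 weights, presented ϖ-order):

    1: (0, 1, 2, 5)
    2: (3, 8, 2, 0)
    3: (5, 3, 1, 1)
    4: (0, 1, 2, 5)
    5: (3, 1, 2, 3)
    6: (3, 1, 2, 3)
    7: (3, 1, 2, 3)
    8: (5, 3, 1, 1)
    9: (5, 3, 1, 1)

Grouping the 9 weights by Ā_13-representative: 4 linkage classes.

[[1, 4], [2], [3, 8, 9], [5, 6, 7]]


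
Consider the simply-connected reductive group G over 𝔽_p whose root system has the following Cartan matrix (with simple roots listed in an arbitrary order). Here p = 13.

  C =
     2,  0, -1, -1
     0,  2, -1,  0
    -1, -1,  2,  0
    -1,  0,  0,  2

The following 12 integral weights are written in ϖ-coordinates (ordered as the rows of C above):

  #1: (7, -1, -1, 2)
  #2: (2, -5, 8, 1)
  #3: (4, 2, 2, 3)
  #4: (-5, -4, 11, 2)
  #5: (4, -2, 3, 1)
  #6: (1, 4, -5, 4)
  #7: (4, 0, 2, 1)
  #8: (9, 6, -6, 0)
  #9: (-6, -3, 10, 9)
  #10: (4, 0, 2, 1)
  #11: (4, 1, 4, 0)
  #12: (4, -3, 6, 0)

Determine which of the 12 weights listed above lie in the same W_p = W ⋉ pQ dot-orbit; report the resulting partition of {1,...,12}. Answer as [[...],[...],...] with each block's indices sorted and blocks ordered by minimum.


C ↔ A_4 under row/col permutation; |W(A_4)| = 120.

Each λ_j+ρ reduced to Ā_13; 4-tuples below use C's row order:

  1: (8, 0, 0, 3)
  2: (3, 3, 5, 1)
  3: (5, 1, 3, 2)
  4: (3, 3, 5, 1)
  5: (5, 1, 3, 2)
  6: (2, 1, 2, 3)
  7: (5, 1, 3, 2)
  8: (5, 2, 5, 1)
  9: (5, 1, 3, 2)
  10: (5, 1, 3, 2)
  11: (5, 2, 5, 1)
  12: (5, 2, 5, 1)

The 12 indices split into 5 linkage classes (same alcove rep ⇔ same W_13-dot-orbit):

[[1], [2, 4], [3, 5, 7, 9, 10], [6], [8, 11, 12]]


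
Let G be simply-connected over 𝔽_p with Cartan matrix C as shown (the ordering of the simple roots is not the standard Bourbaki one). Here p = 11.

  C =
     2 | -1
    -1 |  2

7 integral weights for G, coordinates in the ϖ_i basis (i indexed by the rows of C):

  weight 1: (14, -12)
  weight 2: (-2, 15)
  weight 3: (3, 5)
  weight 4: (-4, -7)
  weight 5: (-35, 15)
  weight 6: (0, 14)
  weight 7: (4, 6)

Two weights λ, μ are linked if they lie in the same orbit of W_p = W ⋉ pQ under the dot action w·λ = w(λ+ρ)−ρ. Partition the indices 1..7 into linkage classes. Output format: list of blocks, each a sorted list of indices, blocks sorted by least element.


A_2 Cartan matrix, 2 simple roots permuted; ρ=(1,1).

Each λ_j+ρ reduced to Ā_11; 2-tuples below use C's row order:

  1: (0, 7) · 2: (4, 6) · 3: (4, 6) · 4: (6, 3) · 5: (4, 6) · 6: (4, 6) · 7: (4, 6)

3 distinct reps among the 7 weights ⇒ 3 W_11-linkage classes:

[[1], [2, 3, 5, 6, 7], [4]]


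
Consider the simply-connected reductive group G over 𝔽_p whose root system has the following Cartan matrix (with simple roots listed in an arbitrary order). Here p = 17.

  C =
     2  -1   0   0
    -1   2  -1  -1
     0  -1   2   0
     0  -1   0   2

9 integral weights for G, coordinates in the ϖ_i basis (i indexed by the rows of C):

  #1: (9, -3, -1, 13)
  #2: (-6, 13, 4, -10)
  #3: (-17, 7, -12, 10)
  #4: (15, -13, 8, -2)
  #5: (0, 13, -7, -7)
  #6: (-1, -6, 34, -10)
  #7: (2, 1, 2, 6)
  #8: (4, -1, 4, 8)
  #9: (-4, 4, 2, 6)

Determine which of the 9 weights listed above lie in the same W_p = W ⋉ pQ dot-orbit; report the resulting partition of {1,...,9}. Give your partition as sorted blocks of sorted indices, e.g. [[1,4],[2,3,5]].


Type D_4, rank 4, |W|=192; reorder rows/cols to standard.

Alcove-folded reps (p=17, 9 weights, presented ϖ-order):

    1: (3, 2, 3, 7)
    2: (3, 2, 3, 7)
    3: (1, 2, 6, 6)
    4: (0, 3, 1, 9)
    5: (1, 2, 6, 6)
    6: (0, 3, 1, 9)
    7: (3, 2, 3, 7)
    8: (3, 2, 3, 7)
    9: (3, 2, 3, 7)

Linkage partition of the 9 weights (3 classes, p=17):

[[1, 2, 7, 8, 9], [3, 5], [4, 6]]


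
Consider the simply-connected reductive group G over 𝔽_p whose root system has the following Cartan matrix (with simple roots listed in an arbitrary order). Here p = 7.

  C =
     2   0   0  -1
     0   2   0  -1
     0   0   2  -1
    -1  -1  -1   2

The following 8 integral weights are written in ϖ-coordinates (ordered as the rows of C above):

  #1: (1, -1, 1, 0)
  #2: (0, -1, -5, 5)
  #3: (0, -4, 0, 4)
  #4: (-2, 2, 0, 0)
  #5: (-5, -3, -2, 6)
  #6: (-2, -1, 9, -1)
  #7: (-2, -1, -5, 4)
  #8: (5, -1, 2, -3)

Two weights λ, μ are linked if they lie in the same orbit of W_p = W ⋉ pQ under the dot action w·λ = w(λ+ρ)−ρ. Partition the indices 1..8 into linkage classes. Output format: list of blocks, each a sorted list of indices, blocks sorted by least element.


Type D_4, rank 4, |W|=192; reorder rows/cols to standard.

Alcove-folded reps (p=7, 8 weights, presented ϖ-order):

  λ_1 → (2, 0, 2, 1);  λ_2 → (1, 0, 4, 0);  λ_3 → (1, 3, 1, 0);  λ_4 → (1, 3, 1, 0);  λ_5 → (4, 2, 1, 0);  λ_6 → (1, 0, 4, 0);  λ_7 → (1, 0, 4, 0);  λ_8 → (4, 2, 1, 0)

The 8 indices split into 4 linkage classes (same alcove rep ⇔ same W_7-dot-orbit):

[[1], [2, 6, 7], [3, 4], [5, 8]]


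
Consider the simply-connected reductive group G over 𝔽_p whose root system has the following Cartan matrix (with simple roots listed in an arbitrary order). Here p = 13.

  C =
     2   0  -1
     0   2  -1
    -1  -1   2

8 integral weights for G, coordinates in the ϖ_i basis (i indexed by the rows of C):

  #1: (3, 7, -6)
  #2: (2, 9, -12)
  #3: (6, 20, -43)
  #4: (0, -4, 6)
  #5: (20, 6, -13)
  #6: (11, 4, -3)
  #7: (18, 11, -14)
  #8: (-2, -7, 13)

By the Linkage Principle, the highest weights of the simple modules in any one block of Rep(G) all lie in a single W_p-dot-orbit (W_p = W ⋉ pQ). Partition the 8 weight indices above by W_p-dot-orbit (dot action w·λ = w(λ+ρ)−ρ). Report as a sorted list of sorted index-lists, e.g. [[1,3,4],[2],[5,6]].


A_3 Cartan matrix, 3 simple roots permuted; ρ=(1,1,1).

Each λ_j+ρ reduced to Ā_13; 3-tuples below use C's row order:

  λ_1+ρ ↦ (1, 3, 4) · λ_2+ρ ↦ (8, 1, 2) · λ_3+ρ ↦ (1, 3, 4) · λ_4+ρ ↦ (1, 3, 4) · λ_5+ρ ↦ (1, 3, 4) · λ_6+ρ ↦ (8, 1, 2) · λ_7+ρ ↦ (0, 5, 7) · λ_8+ρ ↦ (0, 5, 7)

Linkage partition of the 8 weights (3 classes, p=13):

[[1, 3, 4, 5], [2, 6], [7, 8]]


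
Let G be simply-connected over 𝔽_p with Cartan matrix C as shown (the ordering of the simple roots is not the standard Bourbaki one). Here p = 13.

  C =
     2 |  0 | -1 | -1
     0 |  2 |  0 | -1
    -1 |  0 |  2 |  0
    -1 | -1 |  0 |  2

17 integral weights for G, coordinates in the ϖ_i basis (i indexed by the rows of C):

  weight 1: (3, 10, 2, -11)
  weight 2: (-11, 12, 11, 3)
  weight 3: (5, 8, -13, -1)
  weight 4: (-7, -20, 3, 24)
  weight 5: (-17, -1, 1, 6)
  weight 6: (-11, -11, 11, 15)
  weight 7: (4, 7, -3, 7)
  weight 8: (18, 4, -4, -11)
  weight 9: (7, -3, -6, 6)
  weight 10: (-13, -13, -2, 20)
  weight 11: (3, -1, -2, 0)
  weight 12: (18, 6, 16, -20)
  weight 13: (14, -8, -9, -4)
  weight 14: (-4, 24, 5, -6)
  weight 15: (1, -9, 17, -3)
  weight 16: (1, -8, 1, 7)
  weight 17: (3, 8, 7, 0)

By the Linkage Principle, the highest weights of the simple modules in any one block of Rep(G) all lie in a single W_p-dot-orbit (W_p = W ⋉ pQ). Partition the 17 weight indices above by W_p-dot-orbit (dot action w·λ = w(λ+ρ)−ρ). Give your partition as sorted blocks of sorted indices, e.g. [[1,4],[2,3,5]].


Root system A_4: the 4×4 matrix C matches after relabeling.

Folding the 17 weights λ_j+ρ into Ā_13 (reps in the given 4-coord order):

  λ_1+ρ ↦ (3, 1, 3, 4)
  λ_2+ρ ↦ (0, 1, 4, 6)
  λ_3+ρ ↦ (0, 1, 4, 6)
  λ_4+ρ ↦ (0, 1, 4, 6)
  λ_5+ρ ↦ (0, 1, 4, 6)
  λ_6+ρ ↦ (3, 1, 3, 4)
  λ_7+ρ ↦ (3, 0, 3, 5)
  λ_8+ρ ↦ (3, 1, 3, 4)
  λ_9+ρ ↦ (3, 0, 3, 5)
  λ_10+ρ ↦ (3, 0, 1, 1)
  λ_11+ρ ↦ (3, 0, 1, 1)
  λ_12+ρ ↦ (0, 1, 4, 6)
  λ_13+ρ ↦ (3, 1, 3, 4)
  λ_14+ρ ↦ (3, 1, 3, 4)
  λ_15+ρ ↦ (3, 0, 3, 5)
  λ_16+ρ ↦ (2, 7, 2, 1)
  λ_17+ρ ↦ (3, 0, 1, 1)

Grouping the 17 weights by Ā_13-representative: 5 linkage classes.

[[1, 6, 8, 13, 14], [2, 3, 4, 5, 12], [7, 9, 15], [10, 11, 17], [16]]


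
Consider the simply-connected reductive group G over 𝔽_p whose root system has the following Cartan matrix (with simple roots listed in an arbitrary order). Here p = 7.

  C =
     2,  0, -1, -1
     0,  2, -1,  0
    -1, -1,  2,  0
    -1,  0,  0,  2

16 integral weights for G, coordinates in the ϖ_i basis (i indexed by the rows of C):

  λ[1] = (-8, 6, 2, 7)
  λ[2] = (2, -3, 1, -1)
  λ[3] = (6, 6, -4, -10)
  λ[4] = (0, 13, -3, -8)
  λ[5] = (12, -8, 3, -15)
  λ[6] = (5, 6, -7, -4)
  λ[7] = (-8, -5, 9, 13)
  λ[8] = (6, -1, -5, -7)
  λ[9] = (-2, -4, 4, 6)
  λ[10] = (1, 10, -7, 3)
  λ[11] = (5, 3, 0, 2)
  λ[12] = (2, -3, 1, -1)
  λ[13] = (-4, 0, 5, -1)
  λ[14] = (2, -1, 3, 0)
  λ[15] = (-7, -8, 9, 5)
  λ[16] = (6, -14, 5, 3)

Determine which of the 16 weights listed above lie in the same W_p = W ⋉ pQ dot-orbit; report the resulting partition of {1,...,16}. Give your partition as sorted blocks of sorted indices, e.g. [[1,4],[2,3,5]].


Root system A_4: the 4×4 matrix C matches after relabeling.

Each λ_j+ρ reduced to Ā_7; 4-tuples below use C's row order:

  λ_1+ρ ↦ (0, 1, 3, 3);  λ_2+ρ ↦ (3, 2, 0, 0);  λ_3+ρ ↦ (3, 2, 0, 0);  λ_4+ρ ↦ (5, 1, 0, 1);  λ_5+ρ ↦ (0, 1, 3, 3);  λ_6+ρ ↦ (3, 1, 3, 0);  λ_7+ρ ↦ (3, 1, 3, 0);  λ_8+ρ ↦ (0, 1, 3, 3);  λ_9+ρ ↦ (1, 1, 0, 2);  λ_10+ρ ↦ (0, 1, 2, 4);  λ_11+ρ ↦ (0, 1, 2, 4);  λ_12+ρ ↦ (3, 2, 0, 0);  λ_13+ρ ↦ (0, 1, 3, 3);  λ_14+ρ ↦ (3, 1, 3, 0);  λ_15+ρ ↦ (0, 1, 3, 3);  λ_16+ρ ↦ (3, 1, 3, 0)

Partition of {1..16} into 6 W_7-dot-orbits:

[[1, 5, 8, 13, 15], [2, 3, 12], [4], [6, 7, 14, 16], [9], [10, 11]]


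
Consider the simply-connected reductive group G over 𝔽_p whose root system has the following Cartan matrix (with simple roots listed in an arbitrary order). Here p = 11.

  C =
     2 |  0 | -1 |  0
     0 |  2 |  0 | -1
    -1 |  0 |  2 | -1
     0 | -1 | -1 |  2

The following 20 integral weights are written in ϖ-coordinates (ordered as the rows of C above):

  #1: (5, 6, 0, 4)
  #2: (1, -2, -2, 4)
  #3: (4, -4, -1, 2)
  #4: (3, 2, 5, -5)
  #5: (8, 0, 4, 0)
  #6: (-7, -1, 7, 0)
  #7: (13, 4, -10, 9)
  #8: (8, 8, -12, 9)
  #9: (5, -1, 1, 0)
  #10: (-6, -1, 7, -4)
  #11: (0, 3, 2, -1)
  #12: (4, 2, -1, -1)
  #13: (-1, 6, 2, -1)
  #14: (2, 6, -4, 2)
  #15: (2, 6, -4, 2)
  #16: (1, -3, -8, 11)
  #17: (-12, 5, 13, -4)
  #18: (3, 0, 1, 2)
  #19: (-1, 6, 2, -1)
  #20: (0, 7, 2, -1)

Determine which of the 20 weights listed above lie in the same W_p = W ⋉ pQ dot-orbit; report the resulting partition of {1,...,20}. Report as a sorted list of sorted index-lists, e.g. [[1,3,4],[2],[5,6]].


Root system A_4: the 4×4 matrix C matches after relabeling.

λ_j+ρ reflected into Ā_11 (⟨·,θ^∨⟩≤11); 4-tuples as given:

    1: (1, 1, 1, 3)
    2: (1, 1, 1, 3)
    3: (5, 3, 0, 0)
    4: (4, 1, 2, 3)
    5: (4, 1, 2, 3)
    6: (6, 0, 2, 1)
    7: (4, 1, 2, 3)
    8: (6, 0, 2, 1)
    9: (6, 0, 2, 1)
    10: (5, 3, 0, 0)
    11: (1, 4, 3, 0)
    12: (5, 3, 0, 0)
    13: (0, 7, 3, 0)
    14: (0, 7, 3, 0)
    15: (0, 7, 3, 0)
    16: (4, 1, 2, 3)
    17: (5, 3, 0, 0)
    18: (4, 1, 2, 3)
    19: (0, 7, 3, 0)
    20: (0, 7, 3, 0)

These 20 weights hit 6 W_11-dot-orbits; sizes (2, 4, 5, 3, 1, 5):

[[1, 2], [3, 10, 12, 17], [4, 5, 7, 16, 18], [6, 8, 9], [11], [13, 14, 15, 19, 20]]


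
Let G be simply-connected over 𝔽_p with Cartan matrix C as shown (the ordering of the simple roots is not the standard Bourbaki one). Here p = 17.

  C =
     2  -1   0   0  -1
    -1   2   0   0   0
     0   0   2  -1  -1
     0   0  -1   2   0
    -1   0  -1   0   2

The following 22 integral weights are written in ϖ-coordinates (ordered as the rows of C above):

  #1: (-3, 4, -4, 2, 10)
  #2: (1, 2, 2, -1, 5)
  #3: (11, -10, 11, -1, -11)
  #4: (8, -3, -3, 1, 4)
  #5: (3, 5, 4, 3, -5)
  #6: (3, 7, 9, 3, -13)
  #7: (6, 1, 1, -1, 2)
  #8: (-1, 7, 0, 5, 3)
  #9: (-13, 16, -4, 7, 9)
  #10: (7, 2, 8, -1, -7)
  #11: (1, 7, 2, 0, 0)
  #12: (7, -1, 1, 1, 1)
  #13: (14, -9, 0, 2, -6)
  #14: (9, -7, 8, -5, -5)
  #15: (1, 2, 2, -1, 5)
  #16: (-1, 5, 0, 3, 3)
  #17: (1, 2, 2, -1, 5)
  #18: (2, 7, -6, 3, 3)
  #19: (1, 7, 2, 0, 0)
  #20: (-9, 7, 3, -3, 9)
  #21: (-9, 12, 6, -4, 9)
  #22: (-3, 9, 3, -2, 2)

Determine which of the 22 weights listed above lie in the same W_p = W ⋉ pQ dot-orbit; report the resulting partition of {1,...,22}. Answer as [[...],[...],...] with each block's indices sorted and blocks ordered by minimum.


C ↔ A_5 under row/col permutation; |W(A_5)| = 720.

Alcove-folded reps (p=17, 22 weights, presented ϖ-order):

  λ_1+ρ ↦ (2, 3, 3, 0, 6);  λ_2+ρ ↦ (2, 3, 3, 0, 6);  λ_3+ρ ↦ (7, 2, 2, 0, 3);  λ_4+ρ ↦ (7, 2, 2, 0, 3);  λ_5+ρ ↦ (0, 6, 1, 4, 4);  λ_6+ρ ↦ (8, 0, 2, 2, 2);  λ_7+ρ ↦ (7, 2, 2, 0, 3);  λ_8+ρ ↦ (0, 6, 1, 4, 4);  λ_9+ρ ↦ (7, 2, 2, 0, 3);  λ_10+ρ ↦ (2, 3, 3, 0, 6);  λ_11+ρ ↦ (2, 8, 3, 1, 1);  λ_12+ρ ↦ (8, 0, 2, 2, 2);  λ_13+ρ ↦ (2, 8, 3, 1, 1);  λ_14+ρ ↦ (0, 6, 1, 4, 4);  λ_15+ρ ↦ (2, 3, 3, 0, 6);  λ_16+ρ ↦ (0, 6, 1, 4, 4);  λ_17+ρ ↦ (2, 3, 3, 0, 6);  λ_18+ρ ↦ (2, 8, 3, 1, 1);  λ_19+ρ ↦ (2, 8, 3, 1, 1);  λ_20+ρ ↦ (8, 0, 2, 2, 2);  λ_21+ρ ↦ (8, 0, 2, 2, 2);  λ_22+ρ ↦ (2, 8, 3, 1, 1)

Grouping the 22 weights by Ā_17-representative: 5 linkage classes.

[[1, 2, 10, 15, 17], [3, 4, 7, 9], [5, 8, 14, 16], [6, 12, 20, 21], [11, 13, 18, 19, 22]]


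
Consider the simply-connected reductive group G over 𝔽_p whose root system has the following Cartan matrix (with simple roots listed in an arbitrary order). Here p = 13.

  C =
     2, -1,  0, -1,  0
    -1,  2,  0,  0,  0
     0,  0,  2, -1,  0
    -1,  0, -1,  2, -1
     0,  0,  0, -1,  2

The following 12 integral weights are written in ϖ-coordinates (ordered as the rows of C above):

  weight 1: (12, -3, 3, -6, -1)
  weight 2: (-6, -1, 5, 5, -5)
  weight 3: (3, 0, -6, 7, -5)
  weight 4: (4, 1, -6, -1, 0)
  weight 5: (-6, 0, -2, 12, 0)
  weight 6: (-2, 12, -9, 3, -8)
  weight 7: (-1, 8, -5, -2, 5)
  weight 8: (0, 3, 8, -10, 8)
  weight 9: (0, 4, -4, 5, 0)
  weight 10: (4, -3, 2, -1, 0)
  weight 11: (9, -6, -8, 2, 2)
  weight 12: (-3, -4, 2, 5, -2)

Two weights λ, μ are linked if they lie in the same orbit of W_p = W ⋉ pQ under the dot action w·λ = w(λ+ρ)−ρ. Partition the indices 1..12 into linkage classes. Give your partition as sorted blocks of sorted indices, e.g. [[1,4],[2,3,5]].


Type D_5, rank 5, |W|=1920; reorder rows/cols to standard.

Each λ_j+ρ reduced to Ā_13; 5-tuples below use C's row order:

  [1] (0, 2, 0, 1, 4);  [2] (3, 2, 3, 0, 1);  [3] (0, 1, 4, 1, 3);  [4] (0, 2, 0, 1, 4);  [5] (3, 4, 0, 1, 0);  [6] (0, 1, 4, 1, 3);  [7] (3, 4, 0, 1, 0);  [8] (3, 4, 0, 1, 0);  [9] (3, 2, 3, 0, 1);  [10] (3, 2, 3, 0, 1);  [11] (3, 2, 3, 0, 1);  [12] (3, 2, 3, 0, 1)

Grouping the 12 weights by Ā_13-representative: 4 linkage classes.

[[1, 4], [2, 9, 10, 11, 12], [3, 6], [5, 7, 8]]


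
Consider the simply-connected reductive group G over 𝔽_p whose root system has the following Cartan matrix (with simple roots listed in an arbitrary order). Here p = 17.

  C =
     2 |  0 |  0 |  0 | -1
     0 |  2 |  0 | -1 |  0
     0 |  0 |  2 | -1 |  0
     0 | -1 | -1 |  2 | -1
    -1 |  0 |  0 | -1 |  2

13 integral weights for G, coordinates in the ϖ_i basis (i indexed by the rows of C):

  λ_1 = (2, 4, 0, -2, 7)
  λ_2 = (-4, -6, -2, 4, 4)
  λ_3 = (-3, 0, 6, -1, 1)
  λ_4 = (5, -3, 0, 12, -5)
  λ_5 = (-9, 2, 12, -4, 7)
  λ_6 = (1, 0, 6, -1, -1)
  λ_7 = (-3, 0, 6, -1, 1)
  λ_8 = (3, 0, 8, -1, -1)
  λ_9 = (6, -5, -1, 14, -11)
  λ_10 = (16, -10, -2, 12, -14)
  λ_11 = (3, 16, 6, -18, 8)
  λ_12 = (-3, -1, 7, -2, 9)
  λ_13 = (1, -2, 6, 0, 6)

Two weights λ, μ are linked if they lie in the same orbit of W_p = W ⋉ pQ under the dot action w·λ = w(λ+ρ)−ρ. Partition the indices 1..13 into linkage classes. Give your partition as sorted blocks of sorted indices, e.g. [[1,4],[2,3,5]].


Cartan matrix: type D_5 (|W|=1920); un-permuting the 5 rows.

Folding the 13 weights λ_j+ρ into Ā_17 (reps in the given 5-coord order):

  λ_1 → (3, 4, 0, 1, 1) · λ_2 → (3, 4, 0, 1, 1) · λ_3 → (2, 1, 7, 0, 0) · λ_4 → (4, 2, 1, 1, 2) · λ_5 → (4, 1, 9, 0, 0) · λ_6 → (2, 1, 7, 0, 0) · λ_7 → (2, 1, 7, 0, 0) · λ_8 → (4, 1, 9, 0, 0) · λ_9 → (3, 4, 0, 1, 1) · λ_10 → (4, 1, 9, 0, 0) · λ_11 → (4, 1, 9, 0, 0) · λ_12 → (2, 1, 7, 0, 0) · λ_13 → (2, 1, 7, 0, 0)

4 distinct reps among the 13 weights ⇒ 4 W_17-linkage classes:

[[1, 2, 9], [3, 6, 7, 12, 13], [4], [5, 8, 10, 11]]


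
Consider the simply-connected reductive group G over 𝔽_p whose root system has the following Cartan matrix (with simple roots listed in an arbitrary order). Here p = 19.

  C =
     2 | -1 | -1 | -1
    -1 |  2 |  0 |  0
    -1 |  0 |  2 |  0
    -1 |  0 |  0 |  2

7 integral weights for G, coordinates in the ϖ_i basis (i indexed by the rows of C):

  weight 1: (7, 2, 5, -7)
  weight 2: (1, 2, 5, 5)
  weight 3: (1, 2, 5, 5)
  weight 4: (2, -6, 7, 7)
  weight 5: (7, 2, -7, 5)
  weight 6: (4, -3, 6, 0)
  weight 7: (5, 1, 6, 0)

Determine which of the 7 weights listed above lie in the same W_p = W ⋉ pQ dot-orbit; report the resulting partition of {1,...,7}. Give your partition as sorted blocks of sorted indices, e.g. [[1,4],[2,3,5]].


C ↔ D_4 under row/col permutation; |W(D_4)| = 192.

λ_j+ρ reflected into Ā_19 (⟨·,θ^∨⟩≤19); 4-tuples as given:

  [1] (2, 3, 6, 6);  [2] (2, 3, 6, 6);  [3] (2, 3, 6, 6);  [4] (2, 3, 6, 6);  [5] (2, 3, 6, 6);  [6] (3, 2, 7, 1);  [7] (3, 2, 7, 1)

The 7 indices split into 2 linkage classes (same alcove rep ⇔ same W_19-dot-orbit):

[[1, 2, 3, 4, 5], [6, 7]]


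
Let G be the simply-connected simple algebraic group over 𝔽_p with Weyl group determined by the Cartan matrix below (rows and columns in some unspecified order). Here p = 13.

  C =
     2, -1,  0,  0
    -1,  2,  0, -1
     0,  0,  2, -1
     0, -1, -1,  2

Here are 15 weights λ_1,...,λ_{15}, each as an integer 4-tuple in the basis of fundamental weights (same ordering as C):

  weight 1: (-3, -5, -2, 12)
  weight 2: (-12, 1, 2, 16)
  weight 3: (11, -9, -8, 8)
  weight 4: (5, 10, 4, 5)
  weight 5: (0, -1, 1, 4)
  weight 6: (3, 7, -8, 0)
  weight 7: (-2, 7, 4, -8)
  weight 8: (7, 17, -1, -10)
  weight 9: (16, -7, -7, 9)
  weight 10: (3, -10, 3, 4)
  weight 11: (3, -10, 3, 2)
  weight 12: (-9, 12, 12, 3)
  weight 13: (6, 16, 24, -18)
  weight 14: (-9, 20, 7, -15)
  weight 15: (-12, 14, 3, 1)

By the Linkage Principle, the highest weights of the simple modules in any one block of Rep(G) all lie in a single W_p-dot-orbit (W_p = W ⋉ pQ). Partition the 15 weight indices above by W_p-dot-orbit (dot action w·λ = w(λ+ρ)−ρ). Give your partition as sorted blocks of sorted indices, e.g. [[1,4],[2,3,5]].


Cartan matrix: type A_4 (|W|=120); un-permuting the 4 rows.

Each λ_j+ρ reduced to Ā_13; 4-tuples below use C's row order:

  λ_1 → (4, 2, 1, 6)
  λ_2 → (3, 2, 2, 2)
  λ_3 → (4, 2, 1, 6)
  λ_4 → (3, 2, 2, 2)
  λ_5 → (1, 0, 2, 5)
  λ_6 → (4, 2, 1, 6)
  λ_7 → (1, 0, 2, 5)
  λ_8 → (5, 0, 0, 4)
  λ_9 → (3, 2, 2, 2)
  λ_10 → (5, 0, 0, 4)
  λ_11 → (3, 2, 2, 2)
  λ_12 → (5, 0, 0, 4)
  λ_13 → (4, 2, 1, 6)
  λ_14 → (1, 0, 2, 5)
  λ_15 → (3, 2, 2, 2)

These 15 weights hit 4 W_13-dot-orbits; sizes (4, 5, 3, 3):

[[1, 3, 6, 13], [2, 4, 9, 11, 15], [5, 7, 14], [8, 10, 12]]


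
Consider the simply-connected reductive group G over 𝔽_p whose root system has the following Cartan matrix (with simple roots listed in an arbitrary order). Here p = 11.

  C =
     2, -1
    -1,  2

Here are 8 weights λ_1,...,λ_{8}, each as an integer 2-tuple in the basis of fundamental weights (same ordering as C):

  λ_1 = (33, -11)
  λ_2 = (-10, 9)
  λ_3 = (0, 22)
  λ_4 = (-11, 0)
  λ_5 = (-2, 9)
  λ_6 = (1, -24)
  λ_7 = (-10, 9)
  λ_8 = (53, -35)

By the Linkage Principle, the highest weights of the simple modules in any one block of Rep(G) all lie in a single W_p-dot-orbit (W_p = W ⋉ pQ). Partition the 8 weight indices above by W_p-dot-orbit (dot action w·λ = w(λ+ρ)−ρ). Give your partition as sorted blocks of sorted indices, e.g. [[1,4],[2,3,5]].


Root system A_2: the 2×2 matrix C matches after relabeling.

Alcove-folded reps (p=11, 8 weights, presented ϖ-order):

  λ_1 → (9, 1) · λ_2 → (9, 1) · λ_3 → (9, 1) · λ_4 → (1, 9) · λ_5 → (1, 9) · λ_6 → (1, 9) · λ_7 → (9, 1) · λ_8 → (1, 9)

Grouping the 8 weights by Ā_11-representative: 2 linkage classes.

[[1, 2, 3, 7], [4, 5, 6, 8]]


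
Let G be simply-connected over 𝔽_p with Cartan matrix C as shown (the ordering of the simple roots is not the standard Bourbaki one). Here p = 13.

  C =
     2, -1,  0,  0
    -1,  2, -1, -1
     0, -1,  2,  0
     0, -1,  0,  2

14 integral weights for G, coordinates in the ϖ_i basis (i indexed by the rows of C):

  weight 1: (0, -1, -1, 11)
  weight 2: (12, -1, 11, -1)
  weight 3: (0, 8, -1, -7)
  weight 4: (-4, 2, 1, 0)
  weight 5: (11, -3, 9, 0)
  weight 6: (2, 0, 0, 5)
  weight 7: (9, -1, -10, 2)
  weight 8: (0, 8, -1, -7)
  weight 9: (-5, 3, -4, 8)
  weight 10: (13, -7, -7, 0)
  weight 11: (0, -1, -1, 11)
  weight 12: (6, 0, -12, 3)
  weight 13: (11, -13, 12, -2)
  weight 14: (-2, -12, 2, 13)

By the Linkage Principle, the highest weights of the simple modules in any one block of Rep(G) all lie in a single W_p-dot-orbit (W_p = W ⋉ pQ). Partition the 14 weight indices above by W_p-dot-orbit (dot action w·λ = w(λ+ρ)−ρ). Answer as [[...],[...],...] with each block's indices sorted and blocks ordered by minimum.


Cartan matrix: type D_4 (|W|=192); un-permuting the 4 rows.

Alcove-folded reps (p=13, 14 weights, presented ϖ-order):

  [1] (1, 0, 0, 12);  [2] (1, 0, 0, 12);  [3] (1, 3, 0, 6);  [4] (3, 0, 2, 1);  [5] (3, 1, 1, 6);  [6] (3, 1, 1, 6);  [7] (1, 3, 0, 6);  [8] (1, 3, 0, 6);  [9] (1, 3, 0, 6);  [10] (3, 1, 1, 6);  [11] (1, 0, 0, 12);  [12] (3, 1, 1, 6);  [13] (1, 0, 0, 12);  [14] (3, 1, 1, 6)

Grouping the 14 weights by Ā_13-representative: 4 linkage classes.

[[1, 2, 11, 13], [3, 7, 8, 9], [4], [5, 6, 10, 12, 14]]


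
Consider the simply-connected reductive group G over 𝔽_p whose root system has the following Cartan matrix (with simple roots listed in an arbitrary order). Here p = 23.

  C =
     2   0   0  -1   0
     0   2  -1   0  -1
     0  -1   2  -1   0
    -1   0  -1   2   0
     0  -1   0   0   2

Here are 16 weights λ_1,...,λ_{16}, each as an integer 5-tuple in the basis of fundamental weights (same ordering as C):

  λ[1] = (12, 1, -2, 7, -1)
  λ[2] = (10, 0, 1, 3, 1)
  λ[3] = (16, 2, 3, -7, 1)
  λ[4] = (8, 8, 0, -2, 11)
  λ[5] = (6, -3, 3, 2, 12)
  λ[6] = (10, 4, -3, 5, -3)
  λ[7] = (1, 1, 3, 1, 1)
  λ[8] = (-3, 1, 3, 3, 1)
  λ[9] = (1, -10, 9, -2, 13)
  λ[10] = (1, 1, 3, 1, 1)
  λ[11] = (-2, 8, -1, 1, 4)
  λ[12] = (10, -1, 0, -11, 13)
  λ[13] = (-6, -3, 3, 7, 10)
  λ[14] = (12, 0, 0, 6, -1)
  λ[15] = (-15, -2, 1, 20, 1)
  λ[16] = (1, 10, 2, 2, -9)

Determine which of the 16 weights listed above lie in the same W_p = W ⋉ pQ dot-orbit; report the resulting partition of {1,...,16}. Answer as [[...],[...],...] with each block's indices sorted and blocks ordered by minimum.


Dynkin diagram of C (from the 8 off-diagonal −1 entries): A_5.

Each λ_j+ρ reduced to Ā_23; 5-tuples below use C's row order:

  1: (13, 1, 1, 7, 0);  2: (11, 1, 2, 4, 2);  3: (11, 1, 2, 4, 2);  4: (1, 9, 0, 1, 5);  5: (5, 2, 2, 3, 9);  6: (11, 1, 2, 4, 2);  7: (2, 2, 4, 2, 2);  8: (2, 2, 4, 2, 2);  9: (1, 9, 0, 1, 5);  10: (2, 2, 4, 2, 2);  11: (1, 9, 0, 1, 5);  12: (1, 9, 0, 1, 5);  13: (5, 2, 2, 3, 9);  14: (13, 1, 1, 7, 0);  15: (13, 1, 1, 7, 0);  16: (2, 3, 3, 3, 8)

These 16 weights hit 6 W_23-dot-orbits; sizes (3, 3, 4, 2, 3, 1):

[[1, 14, 15], [2, 3, 6], [4, 9, 11, 12], [5, 13], [7, 8, 10], [16]]


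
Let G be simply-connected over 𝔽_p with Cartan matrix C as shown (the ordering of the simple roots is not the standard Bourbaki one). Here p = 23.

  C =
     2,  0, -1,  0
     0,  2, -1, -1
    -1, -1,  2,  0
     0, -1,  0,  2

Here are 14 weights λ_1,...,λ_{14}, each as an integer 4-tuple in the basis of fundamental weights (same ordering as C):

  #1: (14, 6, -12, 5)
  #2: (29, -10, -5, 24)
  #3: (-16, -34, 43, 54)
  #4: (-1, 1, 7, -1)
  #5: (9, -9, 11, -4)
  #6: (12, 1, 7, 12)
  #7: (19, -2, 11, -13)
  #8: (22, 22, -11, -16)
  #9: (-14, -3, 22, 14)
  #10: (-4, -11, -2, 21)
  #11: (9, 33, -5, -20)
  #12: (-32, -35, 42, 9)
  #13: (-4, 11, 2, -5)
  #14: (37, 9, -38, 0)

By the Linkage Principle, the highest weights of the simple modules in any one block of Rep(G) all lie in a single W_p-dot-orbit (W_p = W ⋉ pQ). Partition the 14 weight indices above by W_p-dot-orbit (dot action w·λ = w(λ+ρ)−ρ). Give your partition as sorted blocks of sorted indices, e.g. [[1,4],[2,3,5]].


Dynkin diagram of C (from the 6 off-diagonal −1 entries): A_4.

Ā_23 reps of the 14 weights (A_4, coords as presented):

  [1] (4, 4, 7, 2) · [2] (2, 3, 4, 4) · [3] (1, 11, 2, 4) · [4] (0, 2, 8, 0) · [5] (10, 3, 1, 8) · [6] (0, 2, 8, 0) · [7] (10, 3, 1, 8) · [8] (0, 2, 8, 0) · [9] (0, 2, 8, 0) · [10] (10, 3, 1, 8) · [11] (4, 4, 7, 2) · [12] (10, 3, 1, 8) · [13] (3, 8, 0, 4) · [14] (10, 3, 1, 8)

6 distinct reps among the 14 weights ⇒ 6 W_23-linkage classes:

[[1, 11], [2], [3], [4, 6, 8, 9], [5, 7, 10, 12, 14], [13]]


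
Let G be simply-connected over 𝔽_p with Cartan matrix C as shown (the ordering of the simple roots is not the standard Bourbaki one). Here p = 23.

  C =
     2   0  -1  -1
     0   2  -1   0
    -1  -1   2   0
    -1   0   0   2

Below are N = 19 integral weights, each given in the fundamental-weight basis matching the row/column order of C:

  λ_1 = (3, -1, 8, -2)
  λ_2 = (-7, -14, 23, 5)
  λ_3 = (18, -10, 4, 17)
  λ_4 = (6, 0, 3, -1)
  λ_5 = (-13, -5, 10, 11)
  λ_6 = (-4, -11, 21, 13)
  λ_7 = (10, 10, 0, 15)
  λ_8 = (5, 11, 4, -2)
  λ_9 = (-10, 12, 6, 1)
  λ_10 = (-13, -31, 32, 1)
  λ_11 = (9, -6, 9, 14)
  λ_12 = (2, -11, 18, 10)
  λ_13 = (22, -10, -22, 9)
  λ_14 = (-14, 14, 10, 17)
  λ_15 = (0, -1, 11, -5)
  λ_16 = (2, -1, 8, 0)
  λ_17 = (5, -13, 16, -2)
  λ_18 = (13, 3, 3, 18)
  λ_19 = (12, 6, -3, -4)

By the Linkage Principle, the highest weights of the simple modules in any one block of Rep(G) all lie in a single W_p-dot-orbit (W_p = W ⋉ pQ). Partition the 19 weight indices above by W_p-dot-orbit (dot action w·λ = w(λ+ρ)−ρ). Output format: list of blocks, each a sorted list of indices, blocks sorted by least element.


Cartan matrix: type A_4 (|W|=120); un-permuting the 4 rows.

λ_j+ρ reflected into Ā_23 (⟨·,θ^∨⟩≤23); 4-tuples as given:

  1: (3, 0, 9, 1) · 2: (5, 12, 5, 1) · 3: (4, 4, 10, 1) · 4: (7, 1, 4, 0) · 5: (7, 1, 4, 0) · 6: (3, 0, 9, 1) · 7: (7, 1, 4, 0) · 8: (5, 12, 5, 1) · 9: (0, 11, 2, 7) · 10: (0, 11, 2, 7) · 11: (8, 5, 2, 3) · 12: (3, 0, 9, 1) · 13: (0, 11, 2, 7) · 14: (8, 5, 2, 3) · 15: (3, 0, 9, 1) · 16: (3, 0, 9, 1) · 17: (5, 12, 5, 1) · 18: (4, 4, 10, 1) · 19: (8, 5, 2, 3)

Partition of {1..19} into 6 W_23-dot-orbits:

[[1, 6, 12, 15, 16], [2, 8, 17], [3, 18], [4, 5, 7], [9, 10, 13], [11, 14, 19]]


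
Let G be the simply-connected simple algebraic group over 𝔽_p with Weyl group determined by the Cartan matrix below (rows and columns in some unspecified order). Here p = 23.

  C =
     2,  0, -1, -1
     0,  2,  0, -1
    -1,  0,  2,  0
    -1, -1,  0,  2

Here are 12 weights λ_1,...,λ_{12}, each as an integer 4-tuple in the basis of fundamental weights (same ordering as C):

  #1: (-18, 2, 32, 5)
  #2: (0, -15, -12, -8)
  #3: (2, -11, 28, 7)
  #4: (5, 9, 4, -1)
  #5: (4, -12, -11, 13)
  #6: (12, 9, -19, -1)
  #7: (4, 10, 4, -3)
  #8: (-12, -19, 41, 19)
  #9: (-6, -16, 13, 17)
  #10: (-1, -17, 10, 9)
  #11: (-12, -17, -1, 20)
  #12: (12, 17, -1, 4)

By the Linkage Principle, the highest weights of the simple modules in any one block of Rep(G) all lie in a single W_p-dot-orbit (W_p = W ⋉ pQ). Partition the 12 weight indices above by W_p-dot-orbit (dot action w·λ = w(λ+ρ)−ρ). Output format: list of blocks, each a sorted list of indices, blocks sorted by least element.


Type A_4, rank 4, |W|=120; reorder rows/cols to standard.

Ā_23 reps of the 12 weights (A_4, coords as presented):

  λ_1 → (6, 2, 6, 1);  λ_2 → (6, 2, 6, 1);  λ_3 → (6, 2, 6, 1);  λ_4 → (6, 10, 5, 0);  λ_5 → (3, 9, 5, 2);  λ_6 → (0, 5, 13, 5);  λ_7 → (3, 9, 5, 2);  λ_8 → (3, 9, 5, 2);  λ_9 → (3, 9, 5, 2);  λ_10 → (6, 10, 5, 0);  λ_11 → (6, 10, 5, 0);  λ_12 → (0, 5, 13, 5)

Grouping the 12 weights by Ā_23-representative: 4 linkage classes.

[[1, 2, 3], [4, 10, 11], [5, 7, 8, 9], [6, 12]]


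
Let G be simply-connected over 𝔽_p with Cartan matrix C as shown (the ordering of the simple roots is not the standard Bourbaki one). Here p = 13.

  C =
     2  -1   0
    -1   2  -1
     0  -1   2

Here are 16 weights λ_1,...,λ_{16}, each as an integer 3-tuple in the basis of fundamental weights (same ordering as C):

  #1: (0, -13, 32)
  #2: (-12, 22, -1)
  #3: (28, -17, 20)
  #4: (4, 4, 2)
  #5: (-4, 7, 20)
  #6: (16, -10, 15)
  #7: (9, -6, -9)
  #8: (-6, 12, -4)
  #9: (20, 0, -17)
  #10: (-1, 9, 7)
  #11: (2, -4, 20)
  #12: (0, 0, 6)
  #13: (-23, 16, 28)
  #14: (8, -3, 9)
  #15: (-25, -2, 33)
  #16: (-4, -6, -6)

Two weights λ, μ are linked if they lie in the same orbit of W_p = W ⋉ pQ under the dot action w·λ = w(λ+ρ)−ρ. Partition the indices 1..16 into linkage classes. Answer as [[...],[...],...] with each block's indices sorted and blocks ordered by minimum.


A_3 Cartan matrix, 3 simple roots permuted; ρ=(1,1,1).

Alcove-folded reps (p=13, 16 weights, presented ϖ-order):

    1: (1, 1, 7)
    2: (1, 2, 10)
    3: (3, 5, 5)
    4: (5, 5, 3)
    5: (5, 5, 3)
    6: (3, 2, 4)
    7: (3, 5, 5)
    8: (5, 5, 3)
    9: (1, 4, 6)
    10: (5, 5, 3)
    11: (3, 5, 5)
    12: (1, 1, 7)
    13: (3, 2, 4)
    14: (3, 2, 4)
    15: (1, 1, 7)
    16: (5, 5, 3)

Grouping the 16 weights by Ā_13-representative: 6 linkage classes.

[[1, 12, 15], [2], [3, 7, 11], [4, 5, 8, 10, 16], [6, 13, 14], [9]]
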